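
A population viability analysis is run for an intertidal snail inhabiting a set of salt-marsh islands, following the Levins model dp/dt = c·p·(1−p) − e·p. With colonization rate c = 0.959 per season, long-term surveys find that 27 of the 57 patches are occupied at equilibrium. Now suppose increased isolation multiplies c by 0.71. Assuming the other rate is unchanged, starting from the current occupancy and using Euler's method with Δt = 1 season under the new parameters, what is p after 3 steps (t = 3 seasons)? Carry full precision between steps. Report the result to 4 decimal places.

Observed p* = 27/57 = 0.47368.
Balance c(1−p*) = e gives e = 0.959×(1 − 0.47368) = 0.50474.
Starting from p₀ = 0.47368; update p ← p + (dp/dt)·Δt with the new parameters.
step 1: Δp = -0.06933, p = 0.40435
step 2: Δp = -0.04010, p = 0.36425
step 3: Δp = -0.02618, p = 0.33808

0.3381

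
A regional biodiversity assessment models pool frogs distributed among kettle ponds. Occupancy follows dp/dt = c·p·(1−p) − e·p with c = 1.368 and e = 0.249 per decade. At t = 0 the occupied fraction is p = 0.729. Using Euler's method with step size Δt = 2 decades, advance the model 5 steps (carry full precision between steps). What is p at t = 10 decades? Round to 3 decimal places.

Update rule: p ← p + [c·p·(1−p) − e·p]·Δt with Δt = 2.
  1  |  dp/dt·Δt = +0.177479  |  p_1 = 0.906479
  2  |  dp/dt·Δt = -0.219484  |  p_2 = 0.686996
  3  |  dp/dt·Δt = +0.246205  |  p_3 = 0.933201
  4  |  dp/dt·Δt = -0.294181  |  p_4 = 0.639020
  5  |  dp/dt·Δt = +0.312890  |  p_5 = 0.951910

0.952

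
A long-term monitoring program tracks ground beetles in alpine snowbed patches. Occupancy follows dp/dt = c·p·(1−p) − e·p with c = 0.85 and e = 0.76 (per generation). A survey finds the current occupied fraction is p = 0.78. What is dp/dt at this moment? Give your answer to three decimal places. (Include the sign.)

Colonization term: c·p·(1−p) = 0.85×0.78×0.2200 = 0.14586.
Extinction term: e·p = 0.59280.
dp/dt = 0.14586 − 0.59280 = -0.44694.

-0.447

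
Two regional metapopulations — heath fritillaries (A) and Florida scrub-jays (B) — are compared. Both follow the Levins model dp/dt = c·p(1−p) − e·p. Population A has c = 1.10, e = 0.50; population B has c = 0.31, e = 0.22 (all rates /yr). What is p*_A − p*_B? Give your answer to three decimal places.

0.255

A: p*_A = 1 − 0.50/1.10 = 0.5455.
B: p*_B = 1 − 0.22/0.31 = 0.2903.
p*_A − p*_B = 0.5455 − 0.2903 = 0.2551.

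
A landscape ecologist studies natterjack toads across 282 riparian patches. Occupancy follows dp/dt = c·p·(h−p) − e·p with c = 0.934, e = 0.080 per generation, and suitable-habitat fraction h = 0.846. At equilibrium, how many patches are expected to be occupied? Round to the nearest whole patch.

p* = h − e/c = 0.846 − 0.0857 = 0.7603.
Expected occupied patches = N × p* = 282 × 0.7603 = 214.42 ≈ 214.

214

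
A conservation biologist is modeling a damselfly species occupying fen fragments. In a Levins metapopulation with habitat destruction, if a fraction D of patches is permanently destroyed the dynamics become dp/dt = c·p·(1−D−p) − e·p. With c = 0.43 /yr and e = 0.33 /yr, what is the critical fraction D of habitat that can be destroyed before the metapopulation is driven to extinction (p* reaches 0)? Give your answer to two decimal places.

0.23

The nontrivial equilibrium is p* = (1−D) − e/c; extinction occurs when this hits zero.
So D_crit = 1 − e/c = 1 − 0.33/0.43 = 1 − 0.7674 = 0.2326.
Note this equals the original equilibrium occupancy — the Levins extinction-debt result.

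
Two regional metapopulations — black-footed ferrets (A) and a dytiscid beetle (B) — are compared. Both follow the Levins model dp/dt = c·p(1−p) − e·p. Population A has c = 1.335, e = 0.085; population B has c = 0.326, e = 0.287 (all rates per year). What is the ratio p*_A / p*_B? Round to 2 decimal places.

A: p*_A = 1 − 0.085/1.335 = 0.9363.
B: p*_B = 1 − 0.287/0.326 = 0.1196.
p*_A / p*_B = 0.9363/0.1196 = 7.8268.

7.83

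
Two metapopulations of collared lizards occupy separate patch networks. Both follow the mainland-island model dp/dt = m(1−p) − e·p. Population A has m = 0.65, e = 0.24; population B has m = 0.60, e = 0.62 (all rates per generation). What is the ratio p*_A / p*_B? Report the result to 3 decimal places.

A: p*_A = m/(m+e) = 0.65/0.8900 = 0.7303.
B: p*_B = 0.60/1.2200 = 0.4918.
p*_A / p*_B = 0.7303/0.4918 = 1.4850.

1.485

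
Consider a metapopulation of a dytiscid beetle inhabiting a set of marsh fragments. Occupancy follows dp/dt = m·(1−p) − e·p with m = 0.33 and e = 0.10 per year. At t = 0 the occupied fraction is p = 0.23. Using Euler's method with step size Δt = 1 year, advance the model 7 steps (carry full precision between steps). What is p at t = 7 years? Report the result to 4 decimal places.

0.7569

Update rule: p ← p + [m·(1−p) − e·p]·Δt with Δt = 1.
p: 0.23000 → 0.46110  (Δp = +0.23110)
p: 0.46110 → 0.59283  (Δp = +0.13173)
p: 0.59283 → 0.66791  (Δp = +0.07508)
p: 0.66791 → 0.71071  (Δp = +0.04280)
p: 0.71071 → 0.73510  (Δp = +0.02439)
p: 0.73510 → 0.74901  (Δp = +0.01391)
p: 0.74901 → 0.75694  (Δp = +0.00793)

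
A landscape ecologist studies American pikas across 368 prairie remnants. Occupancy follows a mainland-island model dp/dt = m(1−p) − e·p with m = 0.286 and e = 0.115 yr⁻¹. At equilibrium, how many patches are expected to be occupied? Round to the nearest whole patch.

p* = m/(m+e) = 0.286/0.4010 = 0.7132.
Expected occupied patches = N × p* = 368 × 0.7132 = 262.46 ≈ 262.

262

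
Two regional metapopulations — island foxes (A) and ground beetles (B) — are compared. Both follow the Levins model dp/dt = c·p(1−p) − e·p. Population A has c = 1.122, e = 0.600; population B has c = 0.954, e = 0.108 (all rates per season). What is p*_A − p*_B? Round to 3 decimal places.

-0.422

A: p*_A = 1 − 0.600/1.122 = 0.4652.
B: p*_B = 1 − 0.108/0.954 = 0.8868.
p*_A − p*_B = 0.4652 − 0.8868 = -0.4216.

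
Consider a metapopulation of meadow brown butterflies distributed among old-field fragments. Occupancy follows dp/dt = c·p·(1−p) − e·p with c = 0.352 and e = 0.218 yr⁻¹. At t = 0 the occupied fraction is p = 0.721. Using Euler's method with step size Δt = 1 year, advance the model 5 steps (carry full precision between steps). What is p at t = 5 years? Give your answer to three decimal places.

Update rule: p ← p + [c·p·(1−p) − e·p]·Δt with Δt = 1.
  1  |  dp/dt·Δt = -0.086370  |  p_1 = 0.634630
  2  |  dp/dt·Δt = -0.056729  |  p_2 = 0.577901
  3  |  dp/dt·Δt = -0.040118  |  p_3 = 0.537782
  4  |  dp/dt·Δt = -0.029739  |  p_4 = 0.508043
  5  |  dp/dt·Δt = -0.022776  |  p_5 = 0.485267

0.485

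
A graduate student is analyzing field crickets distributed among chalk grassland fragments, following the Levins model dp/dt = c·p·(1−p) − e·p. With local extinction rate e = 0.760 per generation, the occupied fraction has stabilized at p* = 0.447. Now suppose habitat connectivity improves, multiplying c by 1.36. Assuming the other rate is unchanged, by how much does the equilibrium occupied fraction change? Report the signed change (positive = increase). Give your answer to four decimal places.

Balance c(1−p*) = e gives c = e/(1 − 0.44700) = 0.760/0.55300 = 1.37432.
New p* = 1 − e/c = 1 − 0.76000/1.86908 = 0.59338.
Δp* = 0.59338 − 0.44700 = +0.14638.

0.1464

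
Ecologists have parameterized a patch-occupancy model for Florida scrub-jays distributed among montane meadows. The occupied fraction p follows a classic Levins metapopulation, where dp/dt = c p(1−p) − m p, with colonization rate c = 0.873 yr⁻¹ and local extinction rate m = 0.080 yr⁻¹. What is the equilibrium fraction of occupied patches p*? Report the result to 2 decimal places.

0.91

At equilibrium, colonization balances extinction: c·p*·(1−p*) = m·p*.
So p* = 1 − m/c = 1 − 0.080/0.873 = 1 − 0.0916 = 0.9084.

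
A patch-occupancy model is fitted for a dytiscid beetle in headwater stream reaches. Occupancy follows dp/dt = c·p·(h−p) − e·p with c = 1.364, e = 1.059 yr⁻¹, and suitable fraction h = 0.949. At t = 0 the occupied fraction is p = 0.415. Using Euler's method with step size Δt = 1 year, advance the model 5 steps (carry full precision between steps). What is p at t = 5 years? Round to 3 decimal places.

0.195

Update rule: p ← p + [c·p·(h−p) − e·p]·Δt with Δt = 1.
t = 1: p = 0.41500 + (-0.13721) = 0.27779
t = 2: p = 0.27779 + (-0.03985) = 0.23794
t = 3: p = 0.23794 + (-0.02120) = 0.21673
t = 4: p = 0.21673 + (-0.01304) = 0.20369
t = 5: p = 0.20369 + (-0.00864) = 0.19505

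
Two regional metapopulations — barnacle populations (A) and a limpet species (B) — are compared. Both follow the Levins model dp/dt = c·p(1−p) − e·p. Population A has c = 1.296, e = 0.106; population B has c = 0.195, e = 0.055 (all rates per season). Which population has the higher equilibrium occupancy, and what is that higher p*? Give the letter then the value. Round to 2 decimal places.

A, 0.92

A: p*_A = 1 − 0.106/1.296 = 0.9182.
B: p*_B = 1 − 0.055/0.195 = 0.7179.
A is higher at 0.9182.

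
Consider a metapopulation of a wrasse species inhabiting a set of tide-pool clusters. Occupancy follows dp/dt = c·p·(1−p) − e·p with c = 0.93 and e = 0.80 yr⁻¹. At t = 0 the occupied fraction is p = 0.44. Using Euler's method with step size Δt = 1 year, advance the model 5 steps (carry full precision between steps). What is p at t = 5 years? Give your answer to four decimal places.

0.1989

Update rule: p ← p + [c·p·(1−p) − e·p]·Δt with Δt = 1.
  1  |  dp/dt·Δt = -0.122848  |  p_1 = 0.317152
  2  |  dp/dt·Δt = -0.052315  |  p_2 = 0.264837
  3  |  dp/dt·Δt = -0.030800  |  p_3 = 0.234037
  4  |  dp/dt·Δt = -0.020514  |  p_4 = 0.213523
  5  |  dp/dt·Δt = -0.014643  |  p_5 = 0.198880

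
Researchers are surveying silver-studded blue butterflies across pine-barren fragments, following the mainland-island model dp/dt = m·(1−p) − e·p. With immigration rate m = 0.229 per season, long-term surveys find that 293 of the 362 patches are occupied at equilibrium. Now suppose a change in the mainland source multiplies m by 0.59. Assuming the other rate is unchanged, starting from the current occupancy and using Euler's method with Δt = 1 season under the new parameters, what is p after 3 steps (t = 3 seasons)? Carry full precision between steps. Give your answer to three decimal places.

Observed p* = 293/362 = 0.80939.
Balance m(1−p*) = e·p* gives e = m(1−p*)/p* = 0.229×0.19061/0.80939 = 0.05393.
Starting from p₀ = 0.80939; update p ← p + (dp/dt)·Δt with the new parameters.
  1  |  dp/dt·Δt = -0.017896  |  p_1 = 0.791496
  2  |  dp/dt·Δt = -0.014513  |  p_2 = 0.776983
  3  |  dp/dt·Δt = -0.011770  |  p_3 = 0.765213

0.765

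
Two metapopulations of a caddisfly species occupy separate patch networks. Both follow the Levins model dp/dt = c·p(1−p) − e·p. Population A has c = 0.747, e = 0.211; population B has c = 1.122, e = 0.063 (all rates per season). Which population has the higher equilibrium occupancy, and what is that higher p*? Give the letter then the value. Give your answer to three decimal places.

A: p*_A = 1 − 0.211/0.747 = 0.7175.
B: p*_B = 1 − 0.063/1.122 = 0.9439.
B is higher at 0.9439.

B, 0.944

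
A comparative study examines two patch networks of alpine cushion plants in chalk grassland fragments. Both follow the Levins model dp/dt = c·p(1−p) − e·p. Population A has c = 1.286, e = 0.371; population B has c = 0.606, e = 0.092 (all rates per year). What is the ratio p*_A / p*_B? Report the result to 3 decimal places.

A: p*_A = 1 − 0.371/1.286 = 0.7115.
B: p*_B = 1 − 0.092/0.606 = 0.8482.
p*_A / p*_B = 0.7115/0.8482 = 0.8389.

0.839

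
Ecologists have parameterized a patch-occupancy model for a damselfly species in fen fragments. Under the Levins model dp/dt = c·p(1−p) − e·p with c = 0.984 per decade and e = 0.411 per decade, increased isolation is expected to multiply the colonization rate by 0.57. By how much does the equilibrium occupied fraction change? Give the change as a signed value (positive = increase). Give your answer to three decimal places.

Before: p* = 1 − 0.411/0.984 = 0.5823.
After the change, c = 0.56088, e = 0.411, so p* = 1 − 0.411/0.56088 = 0.2672.
Δp* = 0.2672 − 0.5823 = -0.3151.

-0.315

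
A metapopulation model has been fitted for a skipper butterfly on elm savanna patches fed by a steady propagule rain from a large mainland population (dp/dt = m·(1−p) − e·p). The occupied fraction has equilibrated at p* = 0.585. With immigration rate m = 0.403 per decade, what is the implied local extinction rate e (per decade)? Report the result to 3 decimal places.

At equilibrium m(1−p*) = e·p*, so e = m(1−p*)/p*.
e = 0.403 × 0.4150 / 0.585 = 0.2859.

0.286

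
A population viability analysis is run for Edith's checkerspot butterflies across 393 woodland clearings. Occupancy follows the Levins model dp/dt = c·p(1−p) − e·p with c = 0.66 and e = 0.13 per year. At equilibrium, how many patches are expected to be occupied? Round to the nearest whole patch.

316

p* = 1 − e/c = 1 − 0.13/0.66 = 0.8030.
Expected occupied patches = N × p* = 393 × 0.8030 = 315.59 ≈ 316.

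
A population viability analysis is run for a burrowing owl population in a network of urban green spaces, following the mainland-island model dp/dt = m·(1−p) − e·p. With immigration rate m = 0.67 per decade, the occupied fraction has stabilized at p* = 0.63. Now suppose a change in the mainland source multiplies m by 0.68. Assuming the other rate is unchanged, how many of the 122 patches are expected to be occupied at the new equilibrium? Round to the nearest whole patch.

Balance m(1−p*) = e·p* gives e = m(1−p*)/p* = 0.67×0.37000/0.63000 = 0.39349.
New p* = m/(m+e) = 0.45560/(0.45560+0.39349) = 0.53657.
Expected occupied = 122 × 0.53657 = 65.46 ≈ 65.

65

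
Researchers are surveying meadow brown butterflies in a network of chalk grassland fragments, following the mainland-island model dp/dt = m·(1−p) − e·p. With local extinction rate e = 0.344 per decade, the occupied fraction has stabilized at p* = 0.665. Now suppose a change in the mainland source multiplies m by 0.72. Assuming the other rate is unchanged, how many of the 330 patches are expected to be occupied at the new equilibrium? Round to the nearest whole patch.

Balance m(1−p*) = e·p* gives m = e·p*/(1−p*) = 0.344×0.66500/0.33500 = 0.68287.
New p* = m/(m+e) = 0.49167/(0.49167+0.34400) = 0.58835.
Expected occupied = 330 × 0.58835 = 194.16 ≈ 194.

194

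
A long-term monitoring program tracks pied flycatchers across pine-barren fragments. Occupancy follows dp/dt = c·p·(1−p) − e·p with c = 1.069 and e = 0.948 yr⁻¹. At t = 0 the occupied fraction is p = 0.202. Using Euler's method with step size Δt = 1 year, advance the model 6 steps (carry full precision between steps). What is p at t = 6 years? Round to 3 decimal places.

0.140

Update rule: p ← p + [c·p·(1−p) − e·p]·Δt with Δt = 1.
step 1: Δp = -0.01918, p = 0.18282
step 2: Δp = -0.01361, p = 0.16921
step 3: Δp = -0.01013, p = 0.15908
step 4: Δp = -0.00780, p = 0.15128
step 5: Δp = -0.00616, p = 0.14512
step 6: Δp = -0.00495, p = 0.14016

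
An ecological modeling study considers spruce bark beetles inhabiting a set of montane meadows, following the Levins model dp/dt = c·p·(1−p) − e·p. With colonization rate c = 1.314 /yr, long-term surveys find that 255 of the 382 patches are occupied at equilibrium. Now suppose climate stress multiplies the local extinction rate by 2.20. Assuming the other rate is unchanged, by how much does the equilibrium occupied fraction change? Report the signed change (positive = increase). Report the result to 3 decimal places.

-0.399

Observed p* = 255/382 = 0.66754.
Balance c(1−p*) = e gives e = 1.314×(1 − 0.66754) = 0.43685.
New p* = 1 − e/c = 1 − 0.96107/1.31400 = 0.26859.
Δp* = 0.26859 − 0.66754 = -0.39895.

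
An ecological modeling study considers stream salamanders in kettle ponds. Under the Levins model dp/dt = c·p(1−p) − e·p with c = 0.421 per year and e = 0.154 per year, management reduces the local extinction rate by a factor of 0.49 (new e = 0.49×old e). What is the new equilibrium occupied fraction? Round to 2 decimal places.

Before: p* = 1 − 0.154/0.421 = 0.6342.
After the change, c = 0.421, e = 0.07546, so p* = 1 − 0.07546/0.421 = 0.8208.

0.82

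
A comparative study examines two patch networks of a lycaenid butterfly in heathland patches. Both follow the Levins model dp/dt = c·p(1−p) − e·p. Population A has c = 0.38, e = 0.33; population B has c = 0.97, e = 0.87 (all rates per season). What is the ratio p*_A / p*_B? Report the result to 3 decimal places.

A: p*_A = 1 − 0.33/0.38 = 0.1316.
B: p*_B = 1 − 0.87/0.97 = 0.1031.
p*_A / p*_B = 0.1316/0.1031 = 1.2763.

1.276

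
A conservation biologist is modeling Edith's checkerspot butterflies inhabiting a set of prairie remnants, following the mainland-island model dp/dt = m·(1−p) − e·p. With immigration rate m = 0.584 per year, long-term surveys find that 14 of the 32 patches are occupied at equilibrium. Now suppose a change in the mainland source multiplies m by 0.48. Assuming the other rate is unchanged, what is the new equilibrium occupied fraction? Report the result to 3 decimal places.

0.272

Observed p* = 14/32 = 0.43750.
Balance m(1−p*) = e·p* gives e = m(1−p*)/p* = 0.584×0.56250/0.43750 = 0.75086.
New p* = m/(m+e) = 0.28032/(0.28032+0.75086) = 0.27184.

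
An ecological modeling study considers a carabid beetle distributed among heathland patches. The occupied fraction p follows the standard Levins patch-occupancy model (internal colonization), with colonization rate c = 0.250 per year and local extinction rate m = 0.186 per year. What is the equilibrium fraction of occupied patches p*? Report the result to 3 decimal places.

Setting dp/dt = 0 and dividing through by p* gives c·(1−p*) = m.
So p* = 1 − m/c = 1 − 0.186/0.250 = 1 − 0.7440 = 0.2560.

0.256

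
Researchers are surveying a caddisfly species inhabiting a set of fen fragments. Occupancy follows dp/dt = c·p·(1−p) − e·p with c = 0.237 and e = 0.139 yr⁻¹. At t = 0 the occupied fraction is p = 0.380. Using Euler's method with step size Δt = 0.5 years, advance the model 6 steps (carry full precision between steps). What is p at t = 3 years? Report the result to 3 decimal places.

0.388

Update rule: p ← p + [c·p·(1−p) − e·p]·Δt with Δt = 0.5.
p: 0.38000 → 0.38151  (Δp = +0.00151)
p: 0.38151 → 0.38295  (Δp = +0.00145)
p: 0.38295 → 0.38434  (Δp = +0.00139)
p: 0.38434 → 0.38567  (Δp = +0.00133)
p: 0.38567 → 0.38694  (Δp = +0.00127)
p: 0.38694 → 0.38816  (Δp = +0.00122)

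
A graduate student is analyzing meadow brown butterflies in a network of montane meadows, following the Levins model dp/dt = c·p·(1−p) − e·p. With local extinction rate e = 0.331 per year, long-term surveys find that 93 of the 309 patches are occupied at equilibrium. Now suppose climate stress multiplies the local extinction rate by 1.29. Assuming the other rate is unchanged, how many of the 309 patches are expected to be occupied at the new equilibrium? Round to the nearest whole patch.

Observed p* = 93/309 = 0.30097.
Balance c(1−p*) = e gives c = e/(1 − 0.30097) = 0.331/0.69903 = 0.47351.
New p* = 1 − e/c = 1 − 0.42699/0.47351 = 0.09825.
Expected occupied = 309 × 0.09825 = 30.36 ≈ 30.

30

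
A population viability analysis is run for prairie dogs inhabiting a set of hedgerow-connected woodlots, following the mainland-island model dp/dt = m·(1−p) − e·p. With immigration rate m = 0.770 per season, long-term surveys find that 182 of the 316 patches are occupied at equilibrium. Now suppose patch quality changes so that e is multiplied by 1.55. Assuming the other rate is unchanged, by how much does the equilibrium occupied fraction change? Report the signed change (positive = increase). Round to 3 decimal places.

-0.109

Observed p* = 182/316 = 0.57595.
Balance m(1−p*) = e·p* gives e = m(1−p*)/p* = 0.770×0.42405/0.57595 = 0.56692.
New p* = m/(m+e) = 0.77000/(0.77000+0.87873) = 0.46703.
Δp* = 0.46703 − 0.57595 = -0.10892.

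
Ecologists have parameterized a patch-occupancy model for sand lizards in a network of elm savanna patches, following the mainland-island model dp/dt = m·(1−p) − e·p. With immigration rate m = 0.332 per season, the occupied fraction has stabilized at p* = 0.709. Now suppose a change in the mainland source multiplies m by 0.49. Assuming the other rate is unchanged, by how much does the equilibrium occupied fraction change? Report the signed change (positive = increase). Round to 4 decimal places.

Balance m(1−p*) = e·p* gives e = m(1−p*)/p* = 0.332×0.29100/0.70900 = 0.13627.
New p* = m/(m+e) = 0.16268/(0.16268+0.13627) = 0.54417.
Δp* = 0.54417 − 0.70900 = -0.16483.

-0.1648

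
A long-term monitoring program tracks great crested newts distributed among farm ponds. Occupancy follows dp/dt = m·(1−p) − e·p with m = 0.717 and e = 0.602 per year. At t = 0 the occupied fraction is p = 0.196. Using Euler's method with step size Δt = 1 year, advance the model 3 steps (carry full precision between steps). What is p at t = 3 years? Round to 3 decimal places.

Update rule: p ← p + [m·(1−p) − e·p]·Δt with Δt = 1.
step 1: Δp = +0.45848, p = 0.65448
step 2: Δp = -0.14625, p = 0.50822
step 3: Δp = +0.04665, p = 0.55488

0.555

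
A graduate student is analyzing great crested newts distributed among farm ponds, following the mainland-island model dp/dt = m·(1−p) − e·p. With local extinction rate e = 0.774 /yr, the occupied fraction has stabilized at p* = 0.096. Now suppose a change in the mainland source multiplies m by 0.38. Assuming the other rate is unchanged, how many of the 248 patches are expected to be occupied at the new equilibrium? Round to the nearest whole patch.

Balance m(1−p*) = e·p* gives m = e·p*/(1−p*) = 0.774×0.09600/0.90400 = 0.08219.
New p* = m/(m+e) = 0.03123/(0.03123+0.77400) = 0.03878.
Expected occupied = 248 × 0.03878 = 9.62 ≈ 10.

10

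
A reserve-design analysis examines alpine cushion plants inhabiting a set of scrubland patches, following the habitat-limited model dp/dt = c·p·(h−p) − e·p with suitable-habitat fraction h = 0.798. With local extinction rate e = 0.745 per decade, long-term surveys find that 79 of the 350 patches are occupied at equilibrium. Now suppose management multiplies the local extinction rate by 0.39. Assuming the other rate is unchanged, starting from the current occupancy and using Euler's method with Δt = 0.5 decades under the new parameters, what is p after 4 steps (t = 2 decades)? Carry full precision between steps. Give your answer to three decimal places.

0.431

Observed p* = 79/350 = 0.22571.
Balance c(h−p*) = e gives c = e/(0.798 − 0.22571) = 0.745/0.57229 = 1.30180.
Starting from p₀ = 0.22571; update p ← p + (dp/dt)·Δt with the new parameters.
  1  |  dp/dt·Δt = +0.051288  |  p_1 = 0.277002
  2  |  dp/dt·Δt = +0.053695  |  p_2 = 0.330697
  3  |  dp/dt·Δt = +0.052545  |  p_3 = 0.383242
  4  |  dp/dt·Δt = +0.047787  |  p_4 = 0.431029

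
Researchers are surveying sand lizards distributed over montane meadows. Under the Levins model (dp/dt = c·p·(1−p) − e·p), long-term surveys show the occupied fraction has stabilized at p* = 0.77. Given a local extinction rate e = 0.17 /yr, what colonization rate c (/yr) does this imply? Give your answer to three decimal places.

At equilibrium c(1−p*) = e, so c = e/(1−p*).
c = 0.17/(1 − 0.77) = 0.17/0.2300 = 0.7391.

0.739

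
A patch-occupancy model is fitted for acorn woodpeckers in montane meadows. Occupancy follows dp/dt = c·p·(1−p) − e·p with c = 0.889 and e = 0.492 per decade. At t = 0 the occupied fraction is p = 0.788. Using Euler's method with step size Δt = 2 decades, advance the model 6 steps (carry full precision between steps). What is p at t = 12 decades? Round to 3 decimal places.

0.446

Update rule: p ← p + [c·p·(1−p) − e·p]·Δt with Δt = 2.
  1  |  dp/dt·Δt = -0.478366  |  p_1 = 0.309634
  2  |  dp/dt·Δt = +0.075387  |  p_2 = 0.385021
  3  |  dp/dt·Δt = +0.042134  |  p_3 = 0.427155
  4  |  dp/dt·Δt = +0.014745  |  p_4 = 0.441900
  5  |  dp/dt·Δt = +0.003669  |  p_5 = 0.445568
  6  |  dp/dt·Δt = +0.000793  |  p_6 = 0.446361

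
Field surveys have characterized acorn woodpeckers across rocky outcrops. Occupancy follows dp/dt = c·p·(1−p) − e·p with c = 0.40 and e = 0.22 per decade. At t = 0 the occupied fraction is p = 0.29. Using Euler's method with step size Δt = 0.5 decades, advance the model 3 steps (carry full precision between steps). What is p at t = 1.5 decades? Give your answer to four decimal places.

Update rule: p ← p + [c·p·(1−p) − e·p]·Δt with Δt = 0.5.
t = 0.5: p = 0.29000 + (+0.00928) = 0.29928
t = 1: p = 0.29928 + (+0.00902) = 0.30830
t = 1.5: p = 0.30830 + (+0.00874) = 0.31704

0.3170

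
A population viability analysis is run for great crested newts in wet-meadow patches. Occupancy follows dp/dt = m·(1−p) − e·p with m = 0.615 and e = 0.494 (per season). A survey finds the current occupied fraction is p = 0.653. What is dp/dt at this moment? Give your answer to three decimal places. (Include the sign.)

Colonization term: m·(1−p) = 0.615×0.3470 = 0.21340.
Extinction term: e·p = 0.32258.
dp/dt = 0.21340 − 0.32258 = -0.10918.

-0.109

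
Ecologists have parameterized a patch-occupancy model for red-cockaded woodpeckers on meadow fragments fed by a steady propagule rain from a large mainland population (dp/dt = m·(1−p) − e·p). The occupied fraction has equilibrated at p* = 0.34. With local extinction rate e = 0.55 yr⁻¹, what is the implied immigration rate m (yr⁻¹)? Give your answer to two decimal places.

0.28

At equilibrium m(1−p*) = e·p*, so m = e·p*/(1−p*).
m = 0.55 × 0.34 / 0.6600 = 0.1870/0.6600 = 0.2833.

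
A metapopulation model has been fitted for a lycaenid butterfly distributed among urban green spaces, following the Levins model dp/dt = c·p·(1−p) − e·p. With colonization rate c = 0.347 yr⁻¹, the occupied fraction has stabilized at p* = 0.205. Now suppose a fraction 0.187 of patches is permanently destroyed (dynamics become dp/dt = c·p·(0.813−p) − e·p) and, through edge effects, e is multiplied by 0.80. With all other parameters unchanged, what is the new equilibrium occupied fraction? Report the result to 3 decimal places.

0.177

Balance c(1−p*) = e gives e = 0.347×(1 − 0.20500) = 0.27586.
New p* = 0.813 − e/c = 0.813 − 0.22069/0.34700 = 0.17701.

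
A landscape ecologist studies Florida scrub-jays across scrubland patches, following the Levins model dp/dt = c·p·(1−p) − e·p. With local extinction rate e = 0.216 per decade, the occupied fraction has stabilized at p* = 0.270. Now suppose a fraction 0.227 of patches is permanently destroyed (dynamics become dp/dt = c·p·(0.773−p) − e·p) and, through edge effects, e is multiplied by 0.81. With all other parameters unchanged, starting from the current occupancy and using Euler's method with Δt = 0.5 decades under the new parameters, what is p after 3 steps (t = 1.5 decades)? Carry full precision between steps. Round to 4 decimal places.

0.2600

Balance c(1−p*) = e gives c = e/(1 − 0.27000) = 0.216/0.73000 = 0.29589.
Starting from p₀ = 0.27000; update p ← p + (dp/dt)·Δt with the new parameters.
p: 0.27000 → 0.26647  (Δp = -0.00353)
p: 0.26647 → 0.26313  (Δp = -0.00334)
p: 0.26313 → 0.25996  (Δp = -0.00317)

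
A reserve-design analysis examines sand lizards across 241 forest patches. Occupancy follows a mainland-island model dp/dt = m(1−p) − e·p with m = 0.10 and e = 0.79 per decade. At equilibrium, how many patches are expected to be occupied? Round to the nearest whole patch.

p* = m/(m+e) = 0.10/0.8900 = 0.1124.
Expected occupied patches = N × p* = 241 × 0.1124 = 27.08 ≈ 27.

27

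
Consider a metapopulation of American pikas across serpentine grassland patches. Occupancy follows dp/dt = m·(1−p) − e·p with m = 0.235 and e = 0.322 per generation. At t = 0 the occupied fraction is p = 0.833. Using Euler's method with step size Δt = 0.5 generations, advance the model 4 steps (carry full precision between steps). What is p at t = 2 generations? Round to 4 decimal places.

Update rule: p ← p + [m·(1−p) − e·p]·Δt with Δt = 0.5.
  1  |  dp/dt·Δt = -0.114491  |  p_1 = 0.718509
  2  |  dp/dt·Δt = -0.082605  |  p_2 = 0.635905
  3  |  dp/dt·Δt = -0.059599  |  p_3 = 0.576305
  4  |  dp/dt·Δt = -0.043001  |  p_4 = 0.533304

0.5333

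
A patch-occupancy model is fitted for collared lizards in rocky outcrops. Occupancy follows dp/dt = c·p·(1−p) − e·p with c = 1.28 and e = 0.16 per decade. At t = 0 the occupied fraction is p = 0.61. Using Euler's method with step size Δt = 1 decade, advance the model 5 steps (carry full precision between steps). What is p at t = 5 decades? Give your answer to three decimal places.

0.875

Update rule: p ← p + [c·p·(1−p) − e·p]·Δt with Δt = 1.
  1  |  dp/dt·Δt = +0.206912  |  p_1 = 0.816912
  2  |  dp/dt·Δt = +0.060740  |  p_2 = 0.877652
  3  |  dp/dt·Δt = -0.002979  |  p_3 = 0.874673
  4  |  dp/dt·Δt = +0.000366  |  p_4 = 0.875039
  5  |  dp/dt·Δt = -0.000044  |  p_5 = 0.874995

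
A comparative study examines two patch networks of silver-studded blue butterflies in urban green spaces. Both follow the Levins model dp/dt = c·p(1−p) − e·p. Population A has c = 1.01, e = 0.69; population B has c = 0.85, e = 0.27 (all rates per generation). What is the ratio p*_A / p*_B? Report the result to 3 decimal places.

0.464

A: p*_A = 1 − 0.69/1.01 = 0.3168.
B: p*_B = 1 − 0.27/0.85 = 0.6824.
p*_A / p*_B = 0.3168/0.6824 = 0.4643.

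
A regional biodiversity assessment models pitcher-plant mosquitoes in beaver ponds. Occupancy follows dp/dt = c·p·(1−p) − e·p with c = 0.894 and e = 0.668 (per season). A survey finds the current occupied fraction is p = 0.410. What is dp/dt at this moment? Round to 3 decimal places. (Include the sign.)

Colonization term: c·p·(1−p) = 0.894×0.410×0.5900 = 0.21626.
Extinction term: e·p = 0.27388.
dp/dt = 0.21626 − 0.27388 = -0.05762.

-0.058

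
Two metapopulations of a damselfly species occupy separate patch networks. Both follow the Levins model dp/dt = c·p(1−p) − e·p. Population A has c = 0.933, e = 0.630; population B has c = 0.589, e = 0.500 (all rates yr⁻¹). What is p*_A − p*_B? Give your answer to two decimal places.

A: p*_A = 1 − 0.630/0.933 = 0.3248.
B: p*_B = 1 − 0.500/0.589 = 0.1511.
p*_A − p*_B = 0.3248 − 0.1511 = 0.1737.

0.17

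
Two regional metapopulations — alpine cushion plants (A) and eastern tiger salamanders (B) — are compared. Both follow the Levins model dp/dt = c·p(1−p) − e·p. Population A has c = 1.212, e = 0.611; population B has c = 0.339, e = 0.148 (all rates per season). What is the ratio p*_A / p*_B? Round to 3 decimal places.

A: p*_A = 1 − 0.611/1.212 = 0.4959.
B: p*_B = 1 − 0.148/0.339 = 0.5634.
p*_A / p*_B = 0.4959/0.5634 = 0.8801.

0.880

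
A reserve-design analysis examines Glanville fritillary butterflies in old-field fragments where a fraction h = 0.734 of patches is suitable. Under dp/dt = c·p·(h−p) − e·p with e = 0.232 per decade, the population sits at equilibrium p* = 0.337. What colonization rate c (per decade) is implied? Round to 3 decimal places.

0.584

At equilibrium c(h−p*) = e, so c = e/(h−p*).
c = 0.232/(0.734 − 0.337) = 0.232/0.3970 = 0.5844.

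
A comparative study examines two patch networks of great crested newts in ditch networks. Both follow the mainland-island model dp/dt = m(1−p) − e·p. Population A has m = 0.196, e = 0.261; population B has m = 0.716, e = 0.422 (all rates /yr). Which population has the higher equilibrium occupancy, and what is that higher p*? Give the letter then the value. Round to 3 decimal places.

A: p*_A = m/(m+e) = 0.196/0.4570 = 0.4289.
B: p*_B = 0.716/1.1380 = 0.6292.
B is higher at 0.6292.

B, 0.629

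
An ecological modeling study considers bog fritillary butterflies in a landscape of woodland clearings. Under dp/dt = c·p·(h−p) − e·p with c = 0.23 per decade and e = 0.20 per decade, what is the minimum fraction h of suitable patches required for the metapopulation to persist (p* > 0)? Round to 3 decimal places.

0.870

p* = h − e/c is positive only when h > e/c.
h_min = e/c = 0.20/0.23 = 0.8696.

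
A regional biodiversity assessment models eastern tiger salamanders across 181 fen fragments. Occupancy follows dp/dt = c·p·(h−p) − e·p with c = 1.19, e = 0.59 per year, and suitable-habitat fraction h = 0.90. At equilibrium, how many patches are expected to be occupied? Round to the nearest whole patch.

p* = h − e/c = 0.90 − 0.4958 = 0.4042.
Expected occupied patches = N × p* = 181 × 0.4042 = 73.16 ≈ 73.

73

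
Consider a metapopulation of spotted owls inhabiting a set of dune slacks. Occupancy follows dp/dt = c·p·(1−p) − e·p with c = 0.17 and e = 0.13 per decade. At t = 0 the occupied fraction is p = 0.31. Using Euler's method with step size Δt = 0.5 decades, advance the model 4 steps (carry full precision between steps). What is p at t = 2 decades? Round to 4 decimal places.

0.3025

Update rule: p ← p + [c·p·(1−p) − e·p]·Δt with Δt = 0.5.
p: 0.31000 → 0.30803  (Δp = -0.00197)
p: 0.30803 → 0.30613  (Δp = -0.00190)
p: 0.30613 → 0.30428  (Δp = -0.00184)
p: 0.30428 → 0.30250  (Δp = -0.00178)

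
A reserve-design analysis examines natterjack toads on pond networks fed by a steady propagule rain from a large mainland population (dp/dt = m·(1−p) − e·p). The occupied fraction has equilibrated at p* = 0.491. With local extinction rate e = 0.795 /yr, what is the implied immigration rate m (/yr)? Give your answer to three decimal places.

At equilibrium m(1−p*) = e·p*, so m = e·p*/(1−p*).
m = 0.795 × 0.491 / 0.5090 = 0.3903/0.5090 = 0.7669.

0.767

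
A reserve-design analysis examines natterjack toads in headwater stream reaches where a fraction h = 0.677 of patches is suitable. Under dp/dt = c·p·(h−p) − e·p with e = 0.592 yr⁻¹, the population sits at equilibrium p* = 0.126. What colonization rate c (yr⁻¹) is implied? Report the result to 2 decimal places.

1.07

At equilibrium c(h−p*) = e, so c = e/(h−p*).
c = 0.592/(0.677 − 0.126) = 0.592/0.5510 = 1.0744.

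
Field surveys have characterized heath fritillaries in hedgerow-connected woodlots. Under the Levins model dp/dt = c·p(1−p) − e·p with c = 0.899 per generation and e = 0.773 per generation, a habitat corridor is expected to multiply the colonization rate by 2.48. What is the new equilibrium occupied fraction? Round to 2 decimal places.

Before: p* = 1 − 0.773/0.899 = 0.1402.
After the change, c = 2.22952, e = 0.773, so p* = 1 − 0.773/2.22952 = 0.6533.

0.65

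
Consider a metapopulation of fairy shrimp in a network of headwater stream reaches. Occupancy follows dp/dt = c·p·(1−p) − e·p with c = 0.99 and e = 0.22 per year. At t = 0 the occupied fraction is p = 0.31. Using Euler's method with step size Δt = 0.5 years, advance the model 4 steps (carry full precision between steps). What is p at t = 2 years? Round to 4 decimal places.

Update rule: p ← p + [c·p·(1−p) − e·p]·Δt with Δt = 0.5.
  1  |  dp/dt·Δt = +0.071780  |  p_1 = 0.381780
  2  |  dp/dt·Δt = +0.074836  |  p_2 = 0.456617
  3  |  dp/dt·Δt = +0.072591  |  p_3 = 0.529207
  4  |  dp/dt·Δt = +0.065115  |  p_4 = 0.594322

0.5943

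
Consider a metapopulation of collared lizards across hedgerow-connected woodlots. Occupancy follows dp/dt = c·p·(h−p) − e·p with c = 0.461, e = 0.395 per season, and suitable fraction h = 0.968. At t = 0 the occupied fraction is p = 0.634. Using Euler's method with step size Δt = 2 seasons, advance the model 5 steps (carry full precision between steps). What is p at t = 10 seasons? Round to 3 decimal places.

0.185

Update rule: p ← p + [c·p·(h−p) − e·p]·Δt with Δt = 2.
  1  |  dp/dt·Δt = -0.305621  |  p_1 = 0.328379
  2  |  dp/dt·Δt = -0.065764  |  p_2 = 0.262615
  3  |  dp/dt·Δt = -0.036670  |  p_3 = 0.225945
  4  |  dp/dt·Δt = -0.023911  |  p_4 = 0.202034
  5  |  dp/dt·Δt = -0.016926  |  p_5 = 0.185108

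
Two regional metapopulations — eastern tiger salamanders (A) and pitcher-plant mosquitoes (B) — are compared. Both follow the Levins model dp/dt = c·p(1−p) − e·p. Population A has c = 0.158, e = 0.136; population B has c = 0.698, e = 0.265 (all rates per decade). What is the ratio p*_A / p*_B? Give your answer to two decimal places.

0.22

A: p*_A = 1 − 0.136/0.158 = 0.1392.
B: p*_B = 1 − 0.265/0.698 = 0.6203.
p*_A / p*_B = 0.1392/0.6203 = 0.2245.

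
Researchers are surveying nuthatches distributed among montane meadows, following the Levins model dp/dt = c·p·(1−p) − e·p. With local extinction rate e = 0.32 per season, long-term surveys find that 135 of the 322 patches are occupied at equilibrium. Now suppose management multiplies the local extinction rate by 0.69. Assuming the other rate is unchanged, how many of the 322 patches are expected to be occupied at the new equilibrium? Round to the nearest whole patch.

Observed p* = 135/322 = 0.41925.
Balance c(1−p*) = e gives c = e/(1 − 0.41925) = 0.32/0.58075 = 0.55101.
New p* = 1 − e/c = 1 − 0.22080/0.55101 = 0.59928.
Expected occupied = 322 × 0.59928 = 192.97 ≈ 193.

193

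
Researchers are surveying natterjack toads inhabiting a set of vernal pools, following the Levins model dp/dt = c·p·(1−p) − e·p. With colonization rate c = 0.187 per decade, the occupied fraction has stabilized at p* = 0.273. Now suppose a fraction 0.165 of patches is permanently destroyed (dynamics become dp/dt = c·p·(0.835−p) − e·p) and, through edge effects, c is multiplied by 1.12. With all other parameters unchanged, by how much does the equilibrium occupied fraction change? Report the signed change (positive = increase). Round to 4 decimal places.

Balance c(1−p*) = e gives e = 0.187×(1 − 0.27300) = 0.13595.
New p* = 0.835 − e/c = 0.835 − 0.13595/0.20944 = 0.18589.
Δp* = 0.18589 − 0.27300 = -0.08711.

-0.0871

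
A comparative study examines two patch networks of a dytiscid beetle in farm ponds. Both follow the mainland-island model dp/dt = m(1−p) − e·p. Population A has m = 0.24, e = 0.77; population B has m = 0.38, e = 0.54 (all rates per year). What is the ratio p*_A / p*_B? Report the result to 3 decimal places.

0.575

A: p*_A = m/(m+e) = 0.24/1.0100 = 0.2376.
B: p*_B = 0.38/0.9200 = 0.4130.
p*_A / p*_B = 0.2376/0.4130 = 0.5753.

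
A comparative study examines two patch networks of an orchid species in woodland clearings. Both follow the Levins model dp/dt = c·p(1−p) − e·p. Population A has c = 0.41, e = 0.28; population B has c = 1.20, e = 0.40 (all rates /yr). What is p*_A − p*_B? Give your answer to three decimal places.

A: p*_A = 1 − 0.28/0.41 = 0.3171.
B: p*_B = 1 − 0.40/1.20 = 0.6667.
p*_A − p*_B = 0.3171 − 0.6667 = -0.3496.

-0.350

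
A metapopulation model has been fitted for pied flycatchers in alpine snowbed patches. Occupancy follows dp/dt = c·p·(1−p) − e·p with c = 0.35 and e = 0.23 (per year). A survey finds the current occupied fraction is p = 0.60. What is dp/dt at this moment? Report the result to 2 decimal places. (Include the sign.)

-0.05

Colonization term: c·p·(1−p) = 0.35×0.60×0.4000 = 0.08400.
Extinction term: e·p = 0.13800.
dp/dt = 0.08400 − 0.13800 = -0.05400.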